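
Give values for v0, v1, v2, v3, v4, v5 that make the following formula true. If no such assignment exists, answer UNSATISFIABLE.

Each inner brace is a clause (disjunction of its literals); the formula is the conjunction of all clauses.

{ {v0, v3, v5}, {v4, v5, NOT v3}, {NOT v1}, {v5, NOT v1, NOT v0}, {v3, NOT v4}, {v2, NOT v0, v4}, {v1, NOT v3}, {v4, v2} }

v0=false,  v1=false,  v2=true,  v3=false,  v4=false,  v5=true

The clause (NOT v1) is unit, so v1 = false.
The clause (NOT v3) is unit, so v3 = false.
The clause (NOT v4) is unit, so v4 = false.
The clause (v2) is unit, so v2 = true.
Suppose v0 = false.
The clause (v5) is unit, so v5 = true.
Every clause now holds.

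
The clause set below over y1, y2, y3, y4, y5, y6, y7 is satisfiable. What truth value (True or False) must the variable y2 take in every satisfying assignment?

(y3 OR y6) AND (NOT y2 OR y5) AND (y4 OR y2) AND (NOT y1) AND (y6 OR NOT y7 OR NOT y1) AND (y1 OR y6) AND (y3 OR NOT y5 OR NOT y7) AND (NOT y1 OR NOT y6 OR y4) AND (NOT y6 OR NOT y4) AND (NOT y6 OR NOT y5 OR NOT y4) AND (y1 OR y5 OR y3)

True

Suppose y2 = false.
Unit clause (y4) forces y4 = true.
Unit clause (NOT y1) forces y1 = false.
Unit clause (y6) forces y6 = true.
That conflicts with the unit clause (NOT y6).
So every satisfying assignment has y2 = True.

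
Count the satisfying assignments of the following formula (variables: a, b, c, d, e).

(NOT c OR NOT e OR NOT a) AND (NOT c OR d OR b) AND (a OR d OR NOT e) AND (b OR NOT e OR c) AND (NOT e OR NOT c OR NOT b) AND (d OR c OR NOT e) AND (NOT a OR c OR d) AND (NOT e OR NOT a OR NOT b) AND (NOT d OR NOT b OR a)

There are 2^5 = 32 truth assignments over (a, b, c, d, e).
Split on b. With b = true, the clauses containing b are satisfied and NOT b drops from the rest; 5 of the 2^4 = 16 assignments to the other variables satisfy what remains.
With b = false, by the same count on the reduced clause set, 6 assignments work.
(One model: a=F, b=F, c=F, d=F, e=F.)
Total: 5 + 6 = 11.

11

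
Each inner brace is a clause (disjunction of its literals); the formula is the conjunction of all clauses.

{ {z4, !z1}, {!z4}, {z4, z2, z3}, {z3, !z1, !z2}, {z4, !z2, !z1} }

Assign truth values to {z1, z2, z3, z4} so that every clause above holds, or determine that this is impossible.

z1=false; z2=true; z3=false; z4=false

(!z4) alone gives z4 = false.
(!z1) alone gives z1 = false.
Try z2 = true.
No clause remains; z3 is free.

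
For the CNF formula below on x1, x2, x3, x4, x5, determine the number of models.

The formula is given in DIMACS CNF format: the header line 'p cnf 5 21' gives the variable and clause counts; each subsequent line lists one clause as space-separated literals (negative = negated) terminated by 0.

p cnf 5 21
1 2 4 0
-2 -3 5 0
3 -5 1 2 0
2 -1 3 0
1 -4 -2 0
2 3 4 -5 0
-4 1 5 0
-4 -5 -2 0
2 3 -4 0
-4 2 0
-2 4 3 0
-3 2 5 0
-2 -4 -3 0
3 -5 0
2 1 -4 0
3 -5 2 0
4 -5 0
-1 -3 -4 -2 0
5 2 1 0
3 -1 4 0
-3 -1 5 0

1

There are 2^5 = 32 truth assignments over (x1, x2, x3, x4, x5).
Split on x4. With x4 = True, the clauses containing x4 are satisfied and ¬x4 drops from the rest; 1 of the 2^4 = 16 assignments to the other variables satisfy what remains.
With x4 = False, by the same count on the reduced clause set, 0 assignments work.
(One model: x1=T, x2=T, x3=F, x4=T, x5=F.)
Total: 1 + 0 = 1.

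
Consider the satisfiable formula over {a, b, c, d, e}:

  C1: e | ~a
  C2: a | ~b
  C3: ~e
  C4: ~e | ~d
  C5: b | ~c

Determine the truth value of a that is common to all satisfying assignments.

False

Suppose a = 1.
(e) alone gives e = 1.
Now (~e) is unsatisfied and unit — conflict.
So every satisfying assignment has a = False.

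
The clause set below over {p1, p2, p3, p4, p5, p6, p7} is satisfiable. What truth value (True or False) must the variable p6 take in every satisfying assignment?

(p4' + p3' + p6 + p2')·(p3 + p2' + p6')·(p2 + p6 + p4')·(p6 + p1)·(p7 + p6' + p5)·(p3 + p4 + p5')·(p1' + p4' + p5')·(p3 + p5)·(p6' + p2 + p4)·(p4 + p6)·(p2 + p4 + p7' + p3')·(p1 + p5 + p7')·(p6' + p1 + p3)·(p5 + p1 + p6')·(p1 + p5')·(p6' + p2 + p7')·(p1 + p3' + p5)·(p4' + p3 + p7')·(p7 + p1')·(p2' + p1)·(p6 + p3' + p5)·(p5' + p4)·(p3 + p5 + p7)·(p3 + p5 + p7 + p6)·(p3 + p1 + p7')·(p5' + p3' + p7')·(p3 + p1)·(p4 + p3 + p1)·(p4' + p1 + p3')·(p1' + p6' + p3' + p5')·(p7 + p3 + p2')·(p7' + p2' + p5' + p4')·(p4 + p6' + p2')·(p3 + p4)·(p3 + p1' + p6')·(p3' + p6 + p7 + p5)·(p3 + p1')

Suppose p6 = 0.
Unit clause (p1) forces p1 = 1.
Unit clause (p4) forces p4 = 1.
Unit clause (p2) forces p2 = 1.
Unit clause (p3') forces p3 = 0.
Now (p3) is unsatisfied and unit — conflict.
So every satisfying assignment has p6 = True.

True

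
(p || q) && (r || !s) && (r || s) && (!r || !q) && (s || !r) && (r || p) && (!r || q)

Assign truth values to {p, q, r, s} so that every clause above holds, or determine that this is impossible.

UNSATISFIABLE

Suppose p = true.
Suppose r = true.
The clause (!q) is unit, so q = false.
That conflicts with the unit clause (q).
Undo r and try r = false.
The clause (!s) is unit, so s = false.
That conflicts with the unit clause (s).
Both values of r lead to a conflict.
Undo p and try p = false.
The clause (q) is unit, so q = true.
The clause (!r) is unit, so r = false.
That conflicts with the unit clause (r).
Both values of p lead to a conflict.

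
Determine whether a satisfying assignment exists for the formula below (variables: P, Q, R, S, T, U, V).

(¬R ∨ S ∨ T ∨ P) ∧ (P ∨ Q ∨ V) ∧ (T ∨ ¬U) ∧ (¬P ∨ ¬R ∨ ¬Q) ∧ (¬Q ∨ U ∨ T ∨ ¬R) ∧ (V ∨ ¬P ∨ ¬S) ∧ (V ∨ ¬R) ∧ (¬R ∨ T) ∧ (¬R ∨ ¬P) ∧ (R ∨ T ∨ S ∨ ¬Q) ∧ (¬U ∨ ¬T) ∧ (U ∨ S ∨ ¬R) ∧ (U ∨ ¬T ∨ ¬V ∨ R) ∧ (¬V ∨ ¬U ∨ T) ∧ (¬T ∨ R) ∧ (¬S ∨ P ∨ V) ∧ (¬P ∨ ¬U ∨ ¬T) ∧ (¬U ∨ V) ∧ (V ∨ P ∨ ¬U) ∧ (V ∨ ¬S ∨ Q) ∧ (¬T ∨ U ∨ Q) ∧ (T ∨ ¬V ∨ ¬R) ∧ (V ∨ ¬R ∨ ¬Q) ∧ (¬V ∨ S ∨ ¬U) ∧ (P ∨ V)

Yes, satisfiable

Try T = False.
The clause (¬U) is unit, so U = False.
The clause (¬R) is unit, so R = False.
Try S = False.
The clause (¬Q) is unit, so Q = False.
Try P = True.
All clauses hold; V can take either value.
A satisfying assignment: P ↦ True,  Q ↦ False,  R ↦ False,  S ↦ False,  T ↦ False,  U ↦ False,  V ↦ False.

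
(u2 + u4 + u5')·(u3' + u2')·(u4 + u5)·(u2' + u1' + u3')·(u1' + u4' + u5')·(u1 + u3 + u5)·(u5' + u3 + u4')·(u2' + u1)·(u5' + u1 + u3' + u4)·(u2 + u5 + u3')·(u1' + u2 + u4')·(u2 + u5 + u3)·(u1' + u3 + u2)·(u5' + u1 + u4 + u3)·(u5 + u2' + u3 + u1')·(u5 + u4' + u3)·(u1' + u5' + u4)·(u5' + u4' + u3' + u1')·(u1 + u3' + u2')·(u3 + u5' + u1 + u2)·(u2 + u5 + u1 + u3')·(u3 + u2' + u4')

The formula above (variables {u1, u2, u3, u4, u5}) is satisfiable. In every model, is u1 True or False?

False

Suppose u1 = 1.
Try u3 = 0.
(u2) alone gives u2 = 1.
(u5) alone gives u5 = 1.
(u4') alone gives u4 = 0.
That conflicts with the unit clause (u4).
Undo u3 and try u3 = 1.
(u2') alone gives u2 = 0.
(u5) alone gives u5 = 1.
(u4) alone gives u4 = 1.
That conflicts with the unit clause (u4').
Neither u3 = 1 nor u3 = 0 works.
So every satisfying assignment has u1 = False.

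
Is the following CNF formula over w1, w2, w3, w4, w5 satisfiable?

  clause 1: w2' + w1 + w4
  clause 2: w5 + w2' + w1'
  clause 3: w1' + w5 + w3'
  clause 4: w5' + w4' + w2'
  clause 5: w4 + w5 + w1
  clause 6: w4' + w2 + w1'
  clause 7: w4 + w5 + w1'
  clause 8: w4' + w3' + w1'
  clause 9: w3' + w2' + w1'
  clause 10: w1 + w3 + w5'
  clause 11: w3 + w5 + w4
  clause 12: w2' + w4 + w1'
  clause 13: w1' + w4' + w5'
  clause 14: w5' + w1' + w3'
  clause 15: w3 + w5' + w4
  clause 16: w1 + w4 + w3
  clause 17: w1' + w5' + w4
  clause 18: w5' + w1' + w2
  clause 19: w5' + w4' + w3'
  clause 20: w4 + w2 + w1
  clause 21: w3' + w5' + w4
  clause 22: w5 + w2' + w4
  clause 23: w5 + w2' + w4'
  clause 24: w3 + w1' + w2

Suppose w2 = 0.
Suppose w4 = 1.
From the singleton clause (w1'), w1 = 0.
Suppose w3 = 1.
From the singleton clause (w5'), w5 = 0.
Every clause now holds.
A satisfying assignment: w1: 0, w2: 0, w3: 1, w4: 1, w5: 0.

Satisfiable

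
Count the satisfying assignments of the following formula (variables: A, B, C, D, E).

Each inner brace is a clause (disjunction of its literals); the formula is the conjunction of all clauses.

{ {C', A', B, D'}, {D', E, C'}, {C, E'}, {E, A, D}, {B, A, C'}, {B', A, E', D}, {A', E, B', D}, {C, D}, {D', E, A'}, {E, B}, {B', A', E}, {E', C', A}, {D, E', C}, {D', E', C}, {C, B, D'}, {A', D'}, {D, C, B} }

There are 2^5 = 32 truth assignments over (A, B, C, D, E).
Split on D. With D = 1, the clauses containing D are satisfied and D' drops from the rest; 1 of the 2^4 = 16 assignments to the other variables satisfy what remains.
With D = 0, by the same count on the reduced clause set, 2 assignments work.
(One model: A=F, B=T, C=F, D=T, E=F.)
Total: 1 + 2 = 3.

3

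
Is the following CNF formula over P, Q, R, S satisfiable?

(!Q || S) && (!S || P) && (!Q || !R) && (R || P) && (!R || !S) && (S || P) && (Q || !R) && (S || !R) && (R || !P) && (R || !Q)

Suppose Q = false.
From the singleton clause (!R), R = false.
From the singleton clause (P), P = true.
Now (!P) is unsatisfied and unit — conflict.
Backtrack on Q: now try Q = true.
From the singleton clause (S), S = true.
From the singleton clause (P), P = true.
From the singleton clause (!R), R = false.
Now (R) is unsatisfied and unit — conflict.
Both values of Q lead to a conflict.
No assignment satisfies every clause.

No, unsatisfiable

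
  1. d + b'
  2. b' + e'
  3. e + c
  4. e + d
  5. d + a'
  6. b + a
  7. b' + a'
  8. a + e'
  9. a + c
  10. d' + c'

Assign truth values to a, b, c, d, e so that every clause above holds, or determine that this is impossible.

a ↦ 1,  b ↦ 0,  c ↦ 0,  d ↦ 1,  e ↦ 1

Try d = 1.
(c') alone gives c = 0.
(e) alone gives e = 1.
(b') alone gives b = 0.
(a) alone gives a = 1.
This assignment satisfies each clause.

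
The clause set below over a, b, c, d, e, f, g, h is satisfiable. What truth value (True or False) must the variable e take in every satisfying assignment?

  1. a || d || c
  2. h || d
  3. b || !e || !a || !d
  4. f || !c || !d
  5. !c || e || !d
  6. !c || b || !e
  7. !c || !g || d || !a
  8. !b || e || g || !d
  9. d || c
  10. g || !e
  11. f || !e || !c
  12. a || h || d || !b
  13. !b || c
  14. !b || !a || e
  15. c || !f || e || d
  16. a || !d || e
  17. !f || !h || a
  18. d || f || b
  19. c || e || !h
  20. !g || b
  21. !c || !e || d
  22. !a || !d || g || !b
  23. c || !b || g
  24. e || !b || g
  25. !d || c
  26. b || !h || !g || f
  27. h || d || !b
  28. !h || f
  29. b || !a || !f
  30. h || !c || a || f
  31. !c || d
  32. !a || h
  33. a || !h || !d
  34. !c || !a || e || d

Suppose e = false.
Suppose h = true.
The clause (c) is unit, so c = true.
The clause (!d) is unit, so d = false.
Now (d) is unsatisfied and unit — conflict.
Undo h and try h = false.
The clause (d) is unit, so d = true.
The clause (!c) is unit, so c = false.
Now (c) is unsatisfied and unit — conflict.
Either choice for h ends in contradiction.
So every satisfying assignment has e = True.

True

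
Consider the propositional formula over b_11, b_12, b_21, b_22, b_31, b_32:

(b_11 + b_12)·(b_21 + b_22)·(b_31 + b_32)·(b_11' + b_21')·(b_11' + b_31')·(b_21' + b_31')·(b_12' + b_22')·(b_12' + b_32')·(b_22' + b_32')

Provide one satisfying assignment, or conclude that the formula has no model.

UNSATISFIABLE

Branch on b_11: set b_11 = 1.
From the singleton clause (b_21'), b_21 = 0.
From the singleton clause (b_22), b_22 = 1.
From the singleton clause (b_31'), b_31 = 0.
From the singleton clause (b_32), b_32 = 1.
That conflicts with the unit clause (b_32').
That branch fails; take b_11 = 0 instead.
From the singleton clause (b_12), b_12 = 1.
From the singleton clause (b_22'), b_22 = 0.
From the singleton clause (b_21), b_21 = 1.
From the singleton clause (b_31'), b_31 = 0.
From the singleton clause (b_32), b_32 = 1.
That conflicts with the unit clause (b_32').
Either choice for b_11 ends in contradiction.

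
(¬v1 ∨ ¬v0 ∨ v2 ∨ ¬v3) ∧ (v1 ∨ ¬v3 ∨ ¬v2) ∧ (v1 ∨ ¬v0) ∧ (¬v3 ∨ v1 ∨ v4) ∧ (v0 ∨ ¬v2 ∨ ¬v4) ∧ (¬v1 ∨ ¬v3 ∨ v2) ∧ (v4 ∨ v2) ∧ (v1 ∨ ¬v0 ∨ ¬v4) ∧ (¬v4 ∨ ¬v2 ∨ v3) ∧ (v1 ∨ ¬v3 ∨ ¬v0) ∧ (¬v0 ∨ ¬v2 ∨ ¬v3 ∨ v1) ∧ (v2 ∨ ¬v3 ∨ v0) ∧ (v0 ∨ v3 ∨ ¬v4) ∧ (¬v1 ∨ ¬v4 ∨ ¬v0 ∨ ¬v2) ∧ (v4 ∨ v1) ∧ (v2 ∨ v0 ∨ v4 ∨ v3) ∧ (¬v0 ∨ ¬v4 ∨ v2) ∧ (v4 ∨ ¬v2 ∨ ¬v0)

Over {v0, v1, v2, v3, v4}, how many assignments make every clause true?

2

There are 2^5 = 32 truth assignments over (v0, v1, v2, v3, v4).
Split on v2. With v2 = True, the clauses containing v2 are satisfied and ¬v2 drops from the rest; 2 of the 2^4 = 16 assignments to the other variables satisfy what remains.
With v2 = False, by the same count on the reduced clause set, 0 assignments work.
(One model: v0=F, v1=T, v2=T, v3=F, v4=F.)
Total: 2 + 0 = 2.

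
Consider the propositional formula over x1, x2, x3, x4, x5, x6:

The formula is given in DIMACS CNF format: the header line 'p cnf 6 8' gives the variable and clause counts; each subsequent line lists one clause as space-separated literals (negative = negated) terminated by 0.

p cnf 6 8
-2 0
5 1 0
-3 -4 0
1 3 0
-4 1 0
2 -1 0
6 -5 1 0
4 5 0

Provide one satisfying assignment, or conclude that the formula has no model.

Unit clause (¬x2) forces x2 = False.
Unit clause (¬x1) forces x1 = False.
Unit clause (x5) forces x5 = True.
Unit clause (x3) forces x3 = True.
Unit clause (¬x4) forces x4 = False.
Unit clause (x6) forces x6 = True.
This assignment satisfies each clause.

x1: False, x2: False, x3: True, x4: False, x5: True, x6: True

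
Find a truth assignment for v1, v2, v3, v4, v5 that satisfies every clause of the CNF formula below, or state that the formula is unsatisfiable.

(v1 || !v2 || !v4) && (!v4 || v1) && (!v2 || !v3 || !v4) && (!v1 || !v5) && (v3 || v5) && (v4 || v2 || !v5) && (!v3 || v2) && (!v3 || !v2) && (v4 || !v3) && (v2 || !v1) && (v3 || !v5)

Suppose v4 = false.
The clause (!v3) is unit, so v3 = false.
The clause (v5) is unit, so v5 = true.
But (!v5) is also a unit clause — contradiction.
So v4 must be the other value — set v4 = true.
The clause (v1) is unit, so v1 = true.
The clause (!v5) is unit, so v5 = false.
The clause (v3) is unit, so v3 = true.
The clause (!v2) is unit, so v2 = false.
But (v2) is also a unit clause — contradiction.
Either choice for v4 ends in contradiction.

UNSATISFIABLE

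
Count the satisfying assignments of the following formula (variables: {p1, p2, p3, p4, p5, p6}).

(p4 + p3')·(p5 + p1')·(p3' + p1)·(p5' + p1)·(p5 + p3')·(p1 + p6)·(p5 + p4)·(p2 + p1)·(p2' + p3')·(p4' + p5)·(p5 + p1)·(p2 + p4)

8

There are 2^6 = 64 truth assignments over (p1, p2, p3, p4, p5, p6).
Split on p1. With p1 = 1, the clauses containing p1 are satisfied and p1' drops from the rest; 8 of the 2^5 = 32 assignments to the other variables satisfy what remains.
With p1 = 0, by the same count on the reduced clause set, 0 assignments work.
Total: 8 + 0 = 8.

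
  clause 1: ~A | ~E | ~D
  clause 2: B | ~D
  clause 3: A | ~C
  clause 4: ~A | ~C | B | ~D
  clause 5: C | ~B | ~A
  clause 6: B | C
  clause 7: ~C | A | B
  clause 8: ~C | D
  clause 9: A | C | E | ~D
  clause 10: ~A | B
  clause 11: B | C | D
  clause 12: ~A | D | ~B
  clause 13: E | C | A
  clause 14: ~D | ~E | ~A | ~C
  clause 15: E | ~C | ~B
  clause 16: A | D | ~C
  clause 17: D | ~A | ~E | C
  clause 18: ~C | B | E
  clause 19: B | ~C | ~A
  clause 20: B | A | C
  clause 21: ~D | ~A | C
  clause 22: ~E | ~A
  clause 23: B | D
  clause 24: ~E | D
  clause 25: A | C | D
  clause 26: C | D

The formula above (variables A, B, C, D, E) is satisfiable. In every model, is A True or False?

Suppose A = 1.
From the singleton clause (B), B = 1.
From the singleton clause (C), C = 1.
From the singleton clause (D), D = 1.
From the singleton clause (~E), E = 0.
But (E) is also a unit clause — contradiction.
So every satisfying assignment has A = False.

False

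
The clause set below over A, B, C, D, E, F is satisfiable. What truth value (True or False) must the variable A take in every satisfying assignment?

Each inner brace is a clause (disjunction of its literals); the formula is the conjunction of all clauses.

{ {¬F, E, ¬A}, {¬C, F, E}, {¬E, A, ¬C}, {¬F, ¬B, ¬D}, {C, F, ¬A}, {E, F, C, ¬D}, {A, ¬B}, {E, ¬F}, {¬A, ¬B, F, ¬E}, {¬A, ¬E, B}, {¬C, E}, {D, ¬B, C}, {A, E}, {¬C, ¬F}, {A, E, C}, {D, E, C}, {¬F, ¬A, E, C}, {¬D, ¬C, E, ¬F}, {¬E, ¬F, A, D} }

Suppose A = True.
Case F = False:
(C) alone gives C = True.
(E) alone gives E = True.
(¬B) alone gives B = False.
That conflicts with the unit clause (B).
That branch fails; take F = True instead.
(E) alone gives E = True.
(B) alone gives B = True.
(¬D) alone gives D = False.
(C) alone gives C = True.
That conflicts with the unit clause (¬C).
Neither F = True nor F = False works.
So every satisfying assignment has A = False.

False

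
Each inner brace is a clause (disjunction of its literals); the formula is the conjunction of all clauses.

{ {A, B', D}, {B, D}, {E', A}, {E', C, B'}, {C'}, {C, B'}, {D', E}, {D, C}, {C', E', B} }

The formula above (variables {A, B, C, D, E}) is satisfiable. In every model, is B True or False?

False

Suppose B = 1.
(C') alone gives C = 0.
But (C) is also a unit clause — contradiction.
So every satisfying assignment has B = False.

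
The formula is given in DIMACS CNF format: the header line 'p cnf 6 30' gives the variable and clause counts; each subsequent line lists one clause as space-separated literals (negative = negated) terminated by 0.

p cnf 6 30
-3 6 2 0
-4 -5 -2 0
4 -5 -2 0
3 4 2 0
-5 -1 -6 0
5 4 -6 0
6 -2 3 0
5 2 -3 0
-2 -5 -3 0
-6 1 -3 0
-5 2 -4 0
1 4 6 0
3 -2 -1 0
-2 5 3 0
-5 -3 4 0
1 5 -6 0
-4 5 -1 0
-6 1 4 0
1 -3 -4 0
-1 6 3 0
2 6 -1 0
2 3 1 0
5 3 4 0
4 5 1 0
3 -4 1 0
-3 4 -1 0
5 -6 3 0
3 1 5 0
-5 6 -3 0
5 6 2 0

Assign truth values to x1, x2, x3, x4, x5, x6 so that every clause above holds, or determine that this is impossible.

Case x3 = False:
Case x4 = True:
Unit clause (x1) forces x1 = True.
Unit clause (¬x2) forces x2 = False.
Unit clause (¬x5) forces x5 = False.
That conflicts with the unit clause (x5).
Backtrack on x4: now try x4 = False.
Unit clause (x2) forces x2 = True.
Unit clause (¬x5) forces x5 = False.
That conflicts with the unit clause (x5).
Either choice for x4 ends in contradiction.
Backtrack on x3: now try x3 = True.
Case x6 = True:
Unit clause (x1) forces x1 = True.
Unit clause (¬x5) forces x5 = False.
Unit clause (x4) forces x4 = True.
That conflicts with the unit clause (¬x4).
Backtrack on x6: now try x6 = False.
Unit clause (x2) forces x2 = True.
Unit clause (¬x5) forces x5 = False.
Case x1 = True:
Unit clause (¬x4) forces x4 = False.
That conflicts with the unit clause (x4).
Backtrack on x1: now try x1 = False.
Unit clause (x4) forces x4 = True.
That conflicts with the unit clause (¬x4).
Either choice for x1 ends in contradiction.
Either choice for x6 ends in contradiction.
Either choice for x3 ends in contradiction.

UNSATISFIABLE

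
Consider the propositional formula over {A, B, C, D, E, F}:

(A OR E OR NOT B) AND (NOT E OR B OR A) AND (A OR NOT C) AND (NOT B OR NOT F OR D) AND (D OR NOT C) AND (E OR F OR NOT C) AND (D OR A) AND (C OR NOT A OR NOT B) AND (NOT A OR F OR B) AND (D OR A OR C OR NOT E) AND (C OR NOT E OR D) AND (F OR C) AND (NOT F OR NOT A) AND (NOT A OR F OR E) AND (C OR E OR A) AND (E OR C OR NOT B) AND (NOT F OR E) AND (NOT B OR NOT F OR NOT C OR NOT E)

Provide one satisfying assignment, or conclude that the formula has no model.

Branch on A: set A = true.
From the singleton clause (NOT F), F = false.
From the singleton clause (B), B = true.
From the singleton clause (C), C = true.
From the singleton clause (D), D = true.
From the singleton clause (E), E = true.
All clauses are satisfied.

A ↦ true,  B ↦ true,  C ↦ true,  D ↦ true,  E ↦ true,  F ↦ false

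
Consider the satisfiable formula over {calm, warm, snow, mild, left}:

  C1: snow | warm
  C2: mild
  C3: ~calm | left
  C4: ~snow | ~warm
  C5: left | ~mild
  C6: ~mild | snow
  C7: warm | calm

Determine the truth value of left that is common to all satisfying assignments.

True

Suppose left = 0.
The clause (mild) is unit, so mild = 1.
Now (~mild) is unsatisfied and unit — conflict.
So every satisfying assignment has left = True.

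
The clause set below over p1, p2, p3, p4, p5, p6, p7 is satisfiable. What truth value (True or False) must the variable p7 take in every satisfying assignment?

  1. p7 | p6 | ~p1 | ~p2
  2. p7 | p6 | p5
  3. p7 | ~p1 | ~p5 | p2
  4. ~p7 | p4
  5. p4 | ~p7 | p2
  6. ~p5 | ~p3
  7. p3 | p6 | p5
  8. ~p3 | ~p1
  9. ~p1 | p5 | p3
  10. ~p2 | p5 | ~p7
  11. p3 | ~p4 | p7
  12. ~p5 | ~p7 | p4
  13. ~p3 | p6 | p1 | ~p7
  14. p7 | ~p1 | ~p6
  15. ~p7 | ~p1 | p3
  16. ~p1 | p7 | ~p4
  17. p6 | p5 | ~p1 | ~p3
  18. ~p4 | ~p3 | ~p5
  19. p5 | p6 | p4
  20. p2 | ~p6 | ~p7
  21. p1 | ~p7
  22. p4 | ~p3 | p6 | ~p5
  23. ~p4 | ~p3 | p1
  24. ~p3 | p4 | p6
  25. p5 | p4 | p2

Suppose p7 = 1.
From the singleton clause (p4), p4 = 1.
From the singleton clause (p1), p1 = 1.
From the singleton clause (~p3), p3 = 0.
Now (p3) is unsatisfied and unit — conflict.
So every satisfying assignment has p7 = False.

False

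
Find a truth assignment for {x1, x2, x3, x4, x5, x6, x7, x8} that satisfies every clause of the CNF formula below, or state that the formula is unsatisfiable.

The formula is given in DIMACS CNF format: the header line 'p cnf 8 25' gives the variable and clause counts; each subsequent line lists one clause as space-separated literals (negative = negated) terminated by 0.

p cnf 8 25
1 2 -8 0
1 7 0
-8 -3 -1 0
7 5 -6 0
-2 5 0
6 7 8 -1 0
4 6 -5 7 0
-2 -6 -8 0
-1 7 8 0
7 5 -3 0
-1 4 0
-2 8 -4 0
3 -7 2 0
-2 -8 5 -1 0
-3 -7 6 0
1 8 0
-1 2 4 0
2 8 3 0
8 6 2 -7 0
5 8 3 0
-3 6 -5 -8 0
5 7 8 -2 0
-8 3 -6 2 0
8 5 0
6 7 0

x1: False, x2: True, x3: False, x4: False, x5: True, x6: False, x7: True, x8: True

Branch on x1: set x1 = False.
Unit clause (x7) forces x7 = True.
Unit clause (x8) forces x8 = True.
Unit clause (x2) forces x2 = True.
Unit clause (x5) forces x5 = True.
Unit clause (¬x6) forces x6 = False.
Unit clause (¬x3) forces x3 = False.
All clauses hold; x4 can take either value.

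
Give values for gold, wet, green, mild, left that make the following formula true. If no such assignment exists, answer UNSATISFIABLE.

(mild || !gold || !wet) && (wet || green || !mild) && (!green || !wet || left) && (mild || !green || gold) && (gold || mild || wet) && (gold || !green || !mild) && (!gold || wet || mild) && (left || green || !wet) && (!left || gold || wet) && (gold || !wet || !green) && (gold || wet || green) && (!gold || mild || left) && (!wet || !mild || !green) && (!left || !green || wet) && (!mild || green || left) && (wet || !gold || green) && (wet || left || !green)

gold=true; wet=true; green=false; mild=true; left=true

Try mild = true.
Try wet = true.
From the singleton clause (!green), green = false.
From the singleton clause (left), left = true.
All clauses hold; gold can take either value.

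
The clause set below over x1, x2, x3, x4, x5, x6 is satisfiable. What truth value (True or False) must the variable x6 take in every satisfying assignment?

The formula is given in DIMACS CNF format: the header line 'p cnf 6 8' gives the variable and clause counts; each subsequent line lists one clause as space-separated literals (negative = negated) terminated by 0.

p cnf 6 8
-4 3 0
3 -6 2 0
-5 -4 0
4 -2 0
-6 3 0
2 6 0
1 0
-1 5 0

Suppose x6 = False.
The clause (x2) is unit, so x2 = True.
The clause (x4) is unit, so x4 = True.
The clause (x3) is unit, so x3 = True.
The clause (¬x5) is unit, so x5 = False.
The clause (x1) is unit, so x1 = True.
But (¬x1) is also a unit clause — contradiction.
So every satisfying assignment has x6 = True.

True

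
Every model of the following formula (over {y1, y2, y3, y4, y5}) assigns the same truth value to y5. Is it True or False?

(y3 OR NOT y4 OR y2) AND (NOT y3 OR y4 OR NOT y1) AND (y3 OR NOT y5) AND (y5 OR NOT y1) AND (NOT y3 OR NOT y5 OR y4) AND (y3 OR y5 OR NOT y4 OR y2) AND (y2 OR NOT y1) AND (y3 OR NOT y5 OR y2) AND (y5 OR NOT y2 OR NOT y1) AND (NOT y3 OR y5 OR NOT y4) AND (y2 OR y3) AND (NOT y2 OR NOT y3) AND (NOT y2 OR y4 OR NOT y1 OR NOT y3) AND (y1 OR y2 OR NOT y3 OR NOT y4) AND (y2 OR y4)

Suppose y5 = true.
(y3) alone gives y3 = true.
(y4) alone gives y4 = true.
(NOT y2) alone gives y2 = false.
(NOT y1) alone gives y1 = false.
That conflicts with the unit clause (y1).
So every satisfying assignment has y5 = False.

False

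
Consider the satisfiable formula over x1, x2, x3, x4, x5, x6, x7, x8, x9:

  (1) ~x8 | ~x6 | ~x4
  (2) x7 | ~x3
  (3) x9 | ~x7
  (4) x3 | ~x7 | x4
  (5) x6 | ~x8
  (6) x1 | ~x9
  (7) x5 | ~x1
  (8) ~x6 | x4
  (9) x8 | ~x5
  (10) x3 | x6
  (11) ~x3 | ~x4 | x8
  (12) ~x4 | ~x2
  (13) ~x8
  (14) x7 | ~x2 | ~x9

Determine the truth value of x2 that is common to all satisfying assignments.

Suppose x2 = 1.
(~x4) alone gives x4 = 0.
(~x6) alone gives x6 = 0.
(~x8) alone gives x8 = 0.
(~x5) alone gives x5 = 0.
(~x1) alone gives x1 = 0.
(~x9) alone gives x9 = 0.
(~x7) alone gives x7 = 0.
(~x3) alone gives x3 = 0.
Now (x3) is unsatisfied and unit — conflict.
So every satisfying assignment has x2 = False.

False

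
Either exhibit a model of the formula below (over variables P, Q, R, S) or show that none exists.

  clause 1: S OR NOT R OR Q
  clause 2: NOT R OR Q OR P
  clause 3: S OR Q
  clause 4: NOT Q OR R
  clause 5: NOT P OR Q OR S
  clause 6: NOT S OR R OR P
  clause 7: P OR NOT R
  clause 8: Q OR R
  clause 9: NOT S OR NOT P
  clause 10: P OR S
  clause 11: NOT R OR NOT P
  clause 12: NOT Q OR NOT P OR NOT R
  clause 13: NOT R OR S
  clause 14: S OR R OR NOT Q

Suppose S = true.
From the singleton clause (NOT P), P = false.
From the singleton clause (R), R = true.
That conflicts with the unit clause (NOT R).
Backtrack on S: now try S = false.
From the singleton clause (Q), Q = true.
From the singleton clause (R), R = true.
That conflicts with the unit clause (NOT R).
Neither S = true nor S = false works.

UNSATISFIABLE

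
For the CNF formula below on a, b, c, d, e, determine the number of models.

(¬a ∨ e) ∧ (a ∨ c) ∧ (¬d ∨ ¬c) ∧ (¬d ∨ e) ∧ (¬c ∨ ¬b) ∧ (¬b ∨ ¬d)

6

There are 2^5 = 32 truth assignments over (a, b, c, d, e).
Split on a. With a = True, the clauses containing a are satisfied and ¬a drops from the rest; 4 of the 2^4 = 16 assignments to the other variables satisfy what remains.
With a = False, by the same count on the reduced clause set, 2 assignments work.
(One model: a=F, b=F, c=T, d=F, e=F.)
Total: 4 + 2 = 6.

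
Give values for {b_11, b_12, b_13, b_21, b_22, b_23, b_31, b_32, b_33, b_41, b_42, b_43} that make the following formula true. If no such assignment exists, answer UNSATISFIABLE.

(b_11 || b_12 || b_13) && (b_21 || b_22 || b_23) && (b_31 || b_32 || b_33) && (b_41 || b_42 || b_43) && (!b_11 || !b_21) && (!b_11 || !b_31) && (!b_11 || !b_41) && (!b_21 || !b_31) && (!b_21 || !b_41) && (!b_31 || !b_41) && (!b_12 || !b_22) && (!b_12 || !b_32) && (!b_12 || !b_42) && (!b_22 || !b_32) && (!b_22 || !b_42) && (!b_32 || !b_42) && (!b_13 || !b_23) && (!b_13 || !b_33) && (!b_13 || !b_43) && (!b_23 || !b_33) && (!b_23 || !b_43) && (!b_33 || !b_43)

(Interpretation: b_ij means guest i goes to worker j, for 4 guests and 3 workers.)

UNSATISFIABLE

Branch on b_11: set b_11 = false.
Branch on b_12: set b_12 = true.
The clause (!b_22) is unit, so b_22 = false.
The clause (!b_32) is unit, so b_32 = false.
The clause (!b_42) is unit, so b_42 = false.
Branch on b_21: set b_21 = true.
The clause (!b_31) is unit, so b_31 = false.
The clause (b_33) is unit, so b_33 = true.
The clause (!b_41) is unit, so b_41 = false.
The clause (b_43) is unit, so b_43 = true.
But (!b_43) is also a unit clause — contradiction.
Backtrack on b_21: now try b_21 = false.
The clause (b_23) is unit, so b_23 = true.
The clause (!b_13) is unit, so b_13 = false.
The clause (!b_33) is unit, so b_33 = false.
The clause (b_31) is unit, so b_31 = true.
The clause (!b_41) is unit, so b_41 = false.
The clause (b_43) is unit, so b_43 = true.
But (!b_43) is also a unit clause — contradiction.
Either choice for b_21 ends in contradiction.
Backtrack on b_12: now try b_12 = false.
The clause (b_13) is unit, so b_13 = true.
The clause (!b_23) is unit, so b_23 = false.
The clause (!b_33) is unit, so b_33 = false.
The clause (!b_43) is unit, so b_43 = false.
Branch on b_21: set b_21 = true.
The clause (!b_31) is unit, so b_31 = false.
The clause (b_32) is unit, so b_32 = true.
The clause (!b_41) is unit, so b_41 = false.
The clause (b_42) is unit, so b_42 = true.
But (!b_42) is also a unit clause — contradiction.
Backtrack on b_21: now try b_21 = false.
The clause (b_22) is unit, so b_22 = true.
The clause (!b_32) is unit, so b_32 = false.
The clause (b_31) is unit, so b_31 = true.
The clause (!b_41) is unit, so b_41 = false.
The clause (b_42) is unit, so b_42 = true.
But (!b_42) is also a unit clause — contradiction.
Either choice for b_21 ends in contradiction.
Either choice for b_12 ends in contradiction.
Backtrack on b_11: now try b_11 = true.
The clause (!b_21) is unit, so b_21 = false.
The clause (!b_31) is unit, so b_31 = false.
The clause (!b_41) is unit, so b_41 = false.
Branch on b_22: set b_22 = true.
The clause (!b_12) is unit, so b_12 = false.
The clause (!b_32) is unit, so b_32 = false.
The clause (b_33) is unit, so b_33 = true.
The clause (!b_42) is unit, so b_42 = false.
The clause (b_43) is unit, so b_43 = true.
But (!b_43) is also a unit clause — contradiction.
Backtrack on b_22: now try b_22 = false.
The clause (b_23) is unit, so b_23 = true.
The clause (!b_13) is unit, so b_13 = false.
The clause (!b_33) is unit, so b_33 = false.
The clause (b_32) is unit, so b_32 = true.
The clause (!b_12) is unit, so b_12 = false.
The clause (!b_42) is unit, so b_42 = false.
The clause (b_43) is unit, so b_43 = true.
But (!b_43) is also a unit clause — contradiction.
Either choice for b_22 ends in contradiction.
Either choice for b_11 ends in contradiction.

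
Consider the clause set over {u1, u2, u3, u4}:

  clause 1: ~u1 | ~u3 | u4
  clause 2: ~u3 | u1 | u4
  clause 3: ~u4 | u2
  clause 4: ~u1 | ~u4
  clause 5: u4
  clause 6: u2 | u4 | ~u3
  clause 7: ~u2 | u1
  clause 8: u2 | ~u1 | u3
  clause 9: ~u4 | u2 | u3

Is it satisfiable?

No

From the singleton clause (u4), u4 = 1.
From the singleton clause (u2), u2 = 1.
From the singleton clause (~u1), u1 = 0.
But (u1) is also a unit clause — contradiction.
No assignment satisfies every clause.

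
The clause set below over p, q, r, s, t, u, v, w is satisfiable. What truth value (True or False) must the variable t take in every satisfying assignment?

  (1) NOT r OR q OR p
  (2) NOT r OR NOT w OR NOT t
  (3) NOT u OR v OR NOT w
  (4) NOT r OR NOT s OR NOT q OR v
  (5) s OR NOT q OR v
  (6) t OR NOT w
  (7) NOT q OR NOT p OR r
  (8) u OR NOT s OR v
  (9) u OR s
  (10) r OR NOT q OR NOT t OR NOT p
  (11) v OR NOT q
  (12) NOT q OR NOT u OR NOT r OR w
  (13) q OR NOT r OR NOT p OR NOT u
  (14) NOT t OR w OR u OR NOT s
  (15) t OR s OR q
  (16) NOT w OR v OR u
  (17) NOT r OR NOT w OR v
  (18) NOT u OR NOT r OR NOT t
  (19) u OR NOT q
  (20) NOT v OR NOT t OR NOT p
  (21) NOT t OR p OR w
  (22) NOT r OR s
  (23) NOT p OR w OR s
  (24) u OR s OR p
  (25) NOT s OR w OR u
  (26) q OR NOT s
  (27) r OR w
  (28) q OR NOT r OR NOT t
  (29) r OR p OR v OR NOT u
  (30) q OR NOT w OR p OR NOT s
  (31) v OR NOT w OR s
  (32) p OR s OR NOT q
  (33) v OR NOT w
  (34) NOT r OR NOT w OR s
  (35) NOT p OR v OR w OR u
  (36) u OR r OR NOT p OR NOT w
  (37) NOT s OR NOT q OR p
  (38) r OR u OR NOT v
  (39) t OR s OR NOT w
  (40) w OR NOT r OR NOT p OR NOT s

Suppose t = false.
The clause (NOT w) is unit, so w = false.
The clause (r) is unit, so r = true.
The clause (s) is unit, so s = true.
The clause (u) is unit, so u = true.
The clause (NOT q) is unit, so q = false.
But (q) is also a unit clause — contradiction.
So every satisfying assignment has t = True.

True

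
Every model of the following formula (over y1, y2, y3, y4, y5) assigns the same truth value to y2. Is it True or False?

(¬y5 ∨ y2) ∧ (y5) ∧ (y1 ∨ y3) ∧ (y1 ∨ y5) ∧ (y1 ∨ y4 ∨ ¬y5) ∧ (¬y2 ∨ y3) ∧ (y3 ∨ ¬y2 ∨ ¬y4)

Suppose y2 = False.
From the singleton clause (¬y5), y5 = False.
That conflicts with the unit clause (y5).
So every satisfying assignment has y2 = True.

True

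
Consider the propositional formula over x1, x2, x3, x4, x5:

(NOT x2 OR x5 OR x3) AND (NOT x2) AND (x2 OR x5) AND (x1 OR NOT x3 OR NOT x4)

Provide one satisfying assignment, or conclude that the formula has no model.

From the singleton clause (NOT x2), x2 = false.
From the singleton clause (x5), x5 = true.
Branch on x1: set x1 = true.
Every clause is now satisfied; x3, x4 are unconstrained.

x1: true,  x2: false,  x3: true,  x4: true,  x5: true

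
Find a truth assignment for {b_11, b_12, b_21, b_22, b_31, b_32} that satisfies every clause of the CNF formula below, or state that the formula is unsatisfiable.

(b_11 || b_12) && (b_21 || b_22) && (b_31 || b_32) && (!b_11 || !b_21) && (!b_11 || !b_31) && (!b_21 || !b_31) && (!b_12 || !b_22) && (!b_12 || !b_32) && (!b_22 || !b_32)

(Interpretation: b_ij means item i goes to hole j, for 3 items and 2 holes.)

Suppose b_11 = true.
The clause (!b_21) is unit, so b_21 = false.
The clause (b_22) is unit, so b_22 = true.
The clause (!b_31) is unit, so b_31 = false.
The clause (b_32) is unit, so b_32 = true.
But (!b_32) is also a unit clause — contradiction.
Backtrack on b_11: now try b_11 = false.
The clause (b_12) is unit, so b_12 = true.
The clause (!b_22) is unit, so b_22 = false.
The clause (b_21) is unit, so b_21 = true.
The clause (!b_31) is unit, so b_31 = false.
The clause (b_32) is unit, so b_32 = true.
But (!b_32) is also a unit clause — contradiction.
Either choice for b_11 ends in contradiction.

UNSATISFIABLE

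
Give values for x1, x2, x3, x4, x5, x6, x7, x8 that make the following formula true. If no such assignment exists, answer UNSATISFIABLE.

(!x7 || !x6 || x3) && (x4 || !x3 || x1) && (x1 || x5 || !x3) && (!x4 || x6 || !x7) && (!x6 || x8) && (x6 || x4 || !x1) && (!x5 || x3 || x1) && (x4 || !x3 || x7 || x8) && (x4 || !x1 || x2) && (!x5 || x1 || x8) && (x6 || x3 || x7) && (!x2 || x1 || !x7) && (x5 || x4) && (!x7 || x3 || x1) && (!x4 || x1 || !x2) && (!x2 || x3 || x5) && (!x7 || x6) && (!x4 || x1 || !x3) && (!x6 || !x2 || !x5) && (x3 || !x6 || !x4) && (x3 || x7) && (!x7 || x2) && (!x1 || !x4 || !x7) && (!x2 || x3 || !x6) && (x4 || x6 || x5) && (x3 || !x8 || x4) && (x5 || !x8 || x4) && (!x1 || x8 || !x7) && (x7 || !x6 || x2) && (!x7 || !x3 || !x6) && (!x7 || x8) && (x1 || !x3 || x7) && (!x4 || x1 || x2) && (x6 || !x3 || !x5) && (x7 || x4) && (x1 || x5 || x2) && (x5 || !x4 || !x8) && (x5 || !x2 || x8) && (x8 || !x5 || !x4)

x1: true; x2: false; x3: true; x4: true; x5: false; x6: false; x7: false; x8: false

Case x6 = false:
From the singleton clause (!x7), x7 = false.
From the singleton clause (x3), x3 = true.
From the singleton clause (x1), x1 = true.
From the singleton clause (x4), x4 = true.
From the singleton clause (!x5), x5 = false.
From the singleton clause (!x8), x8 = false.
From the singleton clause (!x2), x2 = false.
All clauses are satisfied.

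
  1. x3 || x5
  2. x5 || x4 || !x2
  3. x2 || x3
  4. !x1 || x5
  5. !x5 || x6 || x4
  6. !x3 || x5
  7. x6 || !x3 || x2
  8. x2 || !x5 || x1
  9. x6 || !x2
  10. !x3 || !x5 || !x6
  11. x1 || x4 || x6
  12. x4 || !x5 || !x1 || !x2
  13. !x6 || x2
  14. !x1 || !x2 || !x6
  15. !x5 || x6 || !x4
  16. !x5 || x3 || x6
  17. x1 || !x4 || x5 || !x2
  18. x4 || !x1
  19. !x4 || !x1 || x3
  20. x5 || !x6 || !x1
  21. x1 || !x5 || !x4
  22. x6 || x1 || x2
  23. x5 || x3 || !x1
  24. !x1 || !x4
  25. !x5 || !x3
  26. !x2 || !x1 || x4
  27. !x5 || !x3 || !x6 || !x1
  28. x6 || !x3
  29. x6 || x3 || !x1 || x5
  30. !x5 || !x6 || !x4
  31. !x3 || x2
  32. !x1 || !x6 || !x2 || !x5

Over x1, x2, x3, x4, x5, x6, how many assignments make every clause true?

1

There are 2^6 = 64 truth assignments over (x1, x2, x3, x4, x5, x6).
Split on x4. With x4 = true, the clauses containing x4 are satisfied and !x4 drops from the rest; 0 of the 2^5 = 32 assignments to the other variables satisfy what remains.
With x4 = false, by the same count on the reduced clause set, 1 assignment works.
(One model: x1=F, x2=T, x3=F, x4=F, x5=T, x6=T.)
Total: 0 + 1 = 1.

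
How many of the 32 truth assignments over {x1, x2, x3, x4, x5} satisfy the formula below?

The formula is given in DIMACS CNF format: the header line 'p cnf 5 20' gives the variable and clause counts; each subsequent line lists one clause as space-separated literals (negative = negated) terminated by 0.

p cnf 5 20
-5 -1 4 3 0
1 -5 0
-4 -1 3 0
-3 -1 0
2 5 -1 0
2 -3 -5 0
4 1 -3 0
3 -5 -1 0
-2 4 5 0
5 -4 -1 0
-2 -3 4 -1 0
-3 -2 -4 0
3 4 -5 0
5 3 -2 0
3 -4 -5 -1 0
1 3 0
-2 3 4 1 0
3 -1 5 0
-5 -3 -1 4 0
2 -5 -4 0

1

There are 2^5 = 32 truth assignments over (x1, x2, x3, x4, x5).
Split on x4. With x4 = True, the clauses containing x4 are satisfied and ¬x4 drops from the rest; 1 of the 2^4 = 16 assignments to the other variables satisfy what remains.
With x4 = False, by the same count on the reduced clause set, 0 assignments work.
(One model: x1=F, x2=F, x3=T, x4=T, x5=F.)
Total: 1 + 0 = 1.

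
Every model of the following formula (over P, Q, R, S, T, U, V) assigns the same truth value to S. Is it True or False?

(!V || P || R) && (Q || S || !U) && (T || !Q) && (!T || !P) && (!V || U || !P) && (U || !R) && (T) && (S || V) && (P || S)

Suppose S = false.
Unit clause (T) forces T = true.
Unit clause (!P) forces P = false.
That conflicts with the unit clause (P).
So every satisfying assignment has S = True.

True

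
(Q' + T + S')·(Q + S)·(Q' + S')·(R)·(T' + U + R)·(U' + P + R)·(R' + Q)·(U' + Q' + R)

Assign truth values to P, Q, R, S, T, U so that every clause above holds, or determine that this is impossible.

From the singleton clause (R), R = 1.
From the singleton clause (Q), Q = 1.
From the singleton clause (S'), S = 0.
No clause remains; P, T, U are free.

P=0; Q=1; R=1; S=0; T=1; U=0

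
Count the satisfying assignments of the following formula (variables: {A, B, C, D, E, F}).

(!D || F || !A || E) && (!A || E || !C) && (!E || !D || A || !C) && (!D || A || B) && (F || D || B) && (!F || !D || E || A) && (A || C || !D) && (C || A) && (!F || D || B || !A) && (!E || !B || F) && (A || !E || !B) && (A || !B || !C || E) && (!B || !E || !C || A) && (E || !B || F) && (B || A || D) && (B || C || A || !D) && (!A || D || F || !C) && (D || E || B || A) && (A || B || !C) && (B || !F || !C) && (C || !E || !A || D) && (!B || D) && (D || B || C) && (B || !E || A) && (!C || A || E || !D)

There are 2^6 = 64 truth assignments over (A, B, C, D, E, F).
Split on E. With E = true, the clauses containing E are satisfied and !E drops from the rest; 5 of the 2^5 = 32 assignments to the other variables satisfy what remains.
With E = false, by the same count on the reduced clause set, 2 assignments work.
Total: 5 + 2 = 7.

7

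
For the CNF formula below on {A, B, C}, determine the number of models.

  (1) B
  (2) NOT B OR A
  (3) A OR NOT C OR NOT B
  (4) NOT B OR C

There are 2^3 = 8 truth assignments over (A, B, C).
Split on A. With A = true, the clauses containing A are satisfied and NOT A drops from the rest; 1 of the 2^2 = 4 assignments to the other variables satisfy what remains.
With A = false, by the same count on the reduced clause set, 0 assignments work.
(One model: A=T, B=T, C=T.)
Total: 1 + 0 = 1.

1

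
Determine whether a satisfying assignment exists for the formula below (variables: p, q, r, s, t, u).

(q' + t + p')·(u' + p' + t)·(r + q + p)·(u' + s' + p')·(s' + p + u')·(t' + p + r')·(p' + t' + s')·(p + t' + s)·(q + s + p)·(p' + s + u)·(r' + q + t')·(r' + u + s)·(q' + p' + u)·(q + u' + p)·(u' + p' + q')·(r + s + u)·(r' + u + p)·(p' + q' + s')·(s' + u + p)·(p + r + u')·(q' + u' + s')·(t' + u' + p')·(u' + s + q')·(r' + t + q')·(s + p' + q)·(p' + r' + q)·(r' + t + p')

Yes, satisfiable

Try q = 0.
Try r = 0.
(p) alone gives p = 1.
(s) alone gives s = 1.
(u') alone gives u = 0.
(t') alone gives t = 0.
All clauses are satisfied.
A satisfying assignment: p=1, q=0, r=0, s=1, t=0, u=0.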